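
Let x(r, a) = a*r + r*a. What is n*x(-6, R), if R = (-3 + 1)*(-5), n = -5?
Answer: 600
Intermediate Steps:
R = 10 (R = -2*(-5) = 10)
x(r, a) = 2*a*r (x(r, a) = a*r + a*r = 2*a*r)
n*x(-6, R) = -10*10*(-6) = -5*(-120) = 600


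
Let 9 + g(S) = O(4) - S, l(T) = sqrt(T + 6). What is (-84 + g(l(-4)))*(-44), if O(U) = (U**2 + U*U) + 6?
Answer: 2420 + 44*sqrt(2) ≈ 2482.2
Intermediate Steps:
O(U) = 6 + 2*U**2 (O(U) = (U**2 + U**2) + 6 = 2*U**2 + 6 = 6 + 2*U**2)
l(T) = sqrt(6 + T)
g(S) = 29 - S (g(S) = -9 + ((6 + 2*4**2) - S) = -9 + ((6 + 2*16) - S) = -9 + ((6 + 32) - S) = -9 + (38 - S) = 29 - S)
(-84 + g(l(-4)))*(-44) = (-84 + (29 - sqrt(6 - 4)))*(-44) = (-84 + (29 - sqrt(2)))*(-44) = (-55 - sqrt(2))*(-44) = 2420 + 44*sqrt(2)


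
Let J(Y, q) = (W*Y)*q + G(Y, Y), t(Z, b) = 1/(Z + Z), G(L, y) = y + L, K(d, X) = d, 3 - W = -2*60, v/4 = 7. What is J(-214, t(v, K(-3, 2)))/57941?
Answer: -25145/1622348 ≈ -0.015499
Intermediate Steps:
v = 28 (v = 4*7 = 28)
W = 123 (W = 3 - (-2)*60 = 3 - 1*(-120) = 3 + 120 = 123)
G(L, y) = L + y
t(Z, b) = 1/(2*Z)
J(Y, q) = 2*Y + 123*Y*q (J(Y, q) = (123*Y)*q + (Y + Y) = 123*Y*q + 2*Y = 2*Y + 123*Y*q)
J(-214, t(v, K(-3, 2)))/57941 = -214*(2 + 123*((½)/28))/57941 = -214*(2 + 123*((½)*(1/28)))*(1/57941) = -214*(2 + 123*(1/56))*(1/57941) = -214*(2 + 123/56)*(1/57941) = -214*235/56*(1/57941) = -25145/28*1/57941 = -25145/1622348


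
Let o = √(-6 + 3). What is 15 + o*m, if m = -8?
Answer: 15 - 8*I*√3 ≈ 15.0 - 13.856*I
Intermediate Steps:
o = I*√3 (o = √(-3) = I*√3 ≈ 1.732*I)
15 + o*m = 15 + (I*√3)*(-8) = 15 - 8*I*√3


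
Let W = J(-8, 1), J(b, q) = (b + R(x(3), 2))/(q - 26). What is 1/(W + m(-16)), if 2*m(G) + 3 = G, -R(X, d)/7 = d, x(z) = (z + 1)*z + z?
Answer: -50/431 ≈ -0.11601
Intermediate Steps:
x(z) = z + z*(1 + z) (x(z) = (1 + z)*z + z = z*(1 + z) + z = z + z*(1 + z))
R(X, d) = -7*d
J(b, q) = (-14 + b)/(-26 + q) (J(b, q) = (b - 7*2)/(q - 26) = (b - 14)/(-26 + q) = (-14 + b)/(-26 + q))
m(G) = -3/2 + G/2
W = 22/25 (W = (-14 - 8)/(-26 + 1) = -22/(-25) = -1/25*(-22) = 22/25 ≈ 0.88000)
1/(W + m(-16)) = 1/(22/25 + (-3/2 + (½)*(-16))) = 1/(22/25 + (-3/2 - 8)) = 1/(22/25 - 19/2) = 1/(-431/50) = -50/431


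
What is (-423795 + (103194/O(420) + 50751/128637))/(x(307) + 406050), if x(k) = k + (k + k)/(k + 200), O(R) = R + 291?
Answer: -242529799589922/232630944548111 ≈ -1.0426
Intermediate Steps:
O(R) = 291 + R
x(k) = k + 2*k/(200 + k) (x(k) = k + (2*k)/(200 + k) = k + 2*k/(200 + k))
(-423795 + (103194/O(420) + 50751/128637))/(x(307) + 406050) = (-423795 + (103194/(291 + 420) + 50751/128637))/(307*(202 + 307)/(200 + 307) + 406050) = (-423795 + (103194/711 + 50751*(1/128637)))/(307*509/507 + 406050) = (-423795 + (103194*(1/711) + 5639/14293))/(307*(1/507)*509 + 406050) = (-423795 + (11466/79 + 5639/14293))/(156263/507 + 406050) = (-423795 + 164329019/1129147)/(206023613/507) = -478362523846/1129147*507/206023613 = -242529799589922/232630944548111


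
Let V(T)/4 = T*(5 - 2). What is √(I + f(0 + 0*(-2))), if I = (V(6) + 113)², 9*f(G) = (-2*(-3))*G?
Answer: 185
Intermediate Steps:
f(G) = 2*G/3 (f(G) = ((-2*(-3))*G)/9 = (6*G)/9 = 2*G/3)
V(T) = 12*T (V(T) = 4*(T*(5 - 2)) = 4*(T*3) = 4*(3*T) = 12*T)
I = 34225 (I = (12*6 + 113)² = (72 + 113)² = 185² = 34225)
√(I + f(0 + 0*(-2))) = √(34225 + 2*(0 + 0*(-2))/3) = √(34225 + 2*(0 + 0)/3) = √(34225 + (⅔)*0) = √(34225 + 0) = √34225 = 185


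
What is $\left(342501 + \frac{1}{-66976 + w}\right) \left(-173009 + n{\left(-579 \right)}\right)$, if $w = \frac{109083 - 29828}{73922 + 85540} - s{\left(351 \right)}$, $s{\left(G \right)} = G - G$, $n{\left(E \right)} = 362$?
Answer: $- \frac{631530123185199259665}{10680047657} \approx -5.9132 \cdot 10^{10}$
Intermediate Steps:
$s{\left(G \right)} = 0$
$w = \frac{79255}{159462}$ ($w = \frac{109083 - 29828}{73922 + 85540} - 0 = \frac{79255}{159462} + 0 = \frac{79255}{159462} \approx 0.49701$)
$\left(342501 + \frac{1}{-66976 + w}\right) \left(-173009 + n{\left(-579 \right)}\right) = \left(342501 + \frac{1}{-66976 + \frac{79255}{159462}}\right) \left(-173009 + 362\right) = \left(342501 + \frac{1}{- \frac{10680047657}{159462}}\right) \left(-172647\right) = \left(342501 - \frac{159462}{10680047657}\right) \left(-172647\right) = \frac{3657927002410695}{10680047657} \left(-172647\right) = - \frac{631530123185199259665}{10680047657}$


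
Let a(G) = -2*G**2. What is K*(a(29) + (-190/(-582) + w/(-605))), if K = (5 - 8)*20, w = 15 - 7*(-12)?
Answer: 107671216/1067 ≈ 1.0091e+5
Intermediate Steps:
w = 99 (w = 15 + 84 = 99)
K = -60 (K = -3*20 = -60)
K*(a(29) + (-190/(-582) + w/(-605))) = -60*(-2*29**2 + (-190/(-582) + 99/(-605))) = -60*(-2*841 + (-190*(-1/582) + 99*(-1/605))) = -60*(-1682 + (95/291 - 9/55)) = -60*(-1682 + 2606/16005) = -60*(-26917804/16005) = 107671216/1067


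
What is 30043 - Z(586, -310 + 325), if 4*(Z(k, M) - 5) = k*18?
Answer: 27401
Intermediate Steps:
Z(k, M) = 5 + 9*k/2 (Z(k, M) = 5 + (k*18)/4 = 5 + (18*k)/4 = 5 + 9*k/2)
30043 - Z(586, -310 + 325) = 30043 - (5 + (9/2)*586) = 30043 - (5 + 2637) = 30043 - 1*2642 = 30043 - 2642 = 27401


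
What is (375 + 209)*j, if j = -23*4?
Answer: -53728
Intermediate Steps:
j = -92
(375 + 209)*j = (375 + 209)*(-92) = 584*(-92) = -53728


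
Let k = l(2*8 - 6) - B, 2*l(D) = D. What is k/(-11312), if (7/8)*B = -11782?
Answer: -94291/79184 ≈ -1.1908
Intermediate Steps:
B = -94256/7 (B = (8/7)*(-11782) = -94256/7 ≈ -13465.)
l(D) = D/2
k = 94291/7 (k = (2*8 - 6)/2 - 1*(-94256/7) = (16 - 6)/2 + 94256/7 = (½)*10 + 94256/7 = 5 + 94256/7 = 94291/7 ≈ 13470.)
k/(-11312) = (94291/7)/(-11312) = (94291/7)*(-1/11312) = -94291/79184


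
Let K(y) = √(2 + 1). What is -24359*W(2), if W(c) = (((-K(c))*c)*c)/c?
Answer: 48718*√3 ≈ 84382.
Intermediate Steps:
K(y) = √3
W(c) = -c*√3 (W(c) = (((-√3)*c)*c)/c = ((-c*√3)*c)/c = (-√3*c²)/c = -c*√3)
-24359*W(2) = -(-24359)*2*√3 = -(-48718)*√3 = 48718*√3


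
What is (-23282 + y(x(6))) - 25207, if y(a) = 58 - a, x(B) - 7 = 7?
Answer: -48445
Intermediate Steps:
x(B) = 14 (x(B) = 7 + 7 = 14)
(-23282 + y(x(6))) - 25207 = (-23282 + (58 - 1*14)) - 25207 = (-23282 + (58 - 14)) - 25207 = (-23282 + 44) - 25207 = -23238 - 25207 = -48445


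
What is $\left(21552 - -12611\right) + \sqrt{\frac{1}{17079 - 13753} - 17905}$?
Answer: $34163 + \frac{i \sqrt{198070048454}}{3326} \approx 34163.0 + 133.81 i$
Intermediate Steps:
$\left(21552 - -12611\right) + \sqrt{\frac{1}{17079 - 13753} - 17905} = \left(21552 + 12611\right) + \sqrt{\frac{1}{17079 - 13753} - 17905} = 34163 + \sqrt{\frac{1}{17079 - 13753} - 17905} = 34163 + \sqrt{\frac{1}{3326} - 17905} = 34163 + \sqrt{- \frac{59552029}{3326}} = 34163 + \frac{i \sqrt{198070048454}}{3326}$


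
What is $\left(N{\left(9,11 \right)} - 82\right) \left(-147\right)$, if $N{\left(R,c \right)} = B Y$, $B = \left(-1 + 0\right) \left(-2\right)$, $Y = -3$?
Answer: $12936$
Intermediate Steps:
$B = 2$ ($B = \left(-1\right) \left(-2\right) = 2$)
$N{\left(R,c \right)} = -6$ ($N{\left(R,c \right)} = 2 \left(-3\right) = -6$)
$\left(N{\left(9,11 \right)} - 82\right) \left(-147\right) = \left(-6 - 82\right) \left(-147\right) = \left(-88\right) \left(-147\right) = 12936$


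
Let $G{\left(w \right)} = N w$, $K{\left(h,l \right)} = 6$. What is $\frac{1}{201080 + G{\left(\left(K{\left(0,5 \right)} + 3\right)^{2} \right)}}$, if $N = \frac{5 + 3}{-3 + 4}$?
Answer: $\frac{1}{201728} \approx 4.9572 \cdot 10^{-6}$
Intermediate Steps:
$N = 8$ ($N = \frac{8}{1} = 8 \cdot 1 = 8$)
$G{\left(w \right)} = 8 w$
$\frac{1}{201080 + G{\left(\left(K{\left(0,5 \right)} + 3\right)^{2} \right)}} = \frac{1}{201080 + 8 \left(6 + 3\right)^{2}} = \frac{1}{201080 + 8 \cdot 9^{2}} = \frac{1}{201080 + 8 \cdot 81} = \frac{1}{201080 + 648} = \frac{1}{201728}$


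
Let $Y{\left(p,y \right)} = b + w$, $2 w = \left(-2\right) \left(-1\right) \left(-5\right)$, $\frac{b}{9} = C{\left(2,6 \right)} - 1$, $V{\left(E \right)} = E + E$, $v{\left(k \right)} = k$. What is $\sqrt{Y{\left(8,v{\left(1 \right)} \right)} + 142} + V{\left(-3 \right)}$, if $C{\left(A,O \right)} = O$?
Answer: $-6 + \sqrt{182} \approx 7.4907$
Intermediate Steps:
$V{\left(E \right)} = 2 E$
$b = 45$ ($b = 9 \left(6 - 1\right) = 9 \cdot 5 = 45$)
$w = -5$ ($w = \frac{\left(-2\right) \left(-1\right) \left(-5\right)}{2} = \frac{2 \left(-5\right)}{2} = \frac{1}{2} \left(-10\right) = -5$)
$Y{\left(p,y \right)} = 40$ ($Y{\left(p,y \right)} = 45 - 5 = 40$)
$\sqrt{Y{\left(8,v{\left(1 \right)} \right)} + 142} + V{\left(-3 \right)} = \sqrt{40 + 142} + 2 \left(-3\right) = \sqrt{182} - 6 = -6 + \sqrt{182}$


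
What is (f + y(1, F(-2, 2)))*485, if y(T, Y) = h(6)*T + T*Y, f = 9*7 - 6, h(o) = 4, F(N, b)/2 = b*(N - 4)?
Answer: 17945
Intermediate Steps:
F(N, b) = 2*b*(-4 + N) (F(N, b) = 2*(b*(N - 4)) = 2*(b*(-4 + N)) = 2*b*(-4 + N))
f = 57 (f = 63 - 6 = 57)
y(T, Y) = 4*T + T*Y
(f + y(1, F(-2, 2)))*485 = (57 + 1*(4 + 2*2*(-4 - 2)))*485 = (57 + 1*(4 + 2*2*(-6)))*485 = (57 + 1*(4 - 24))*485 = (57 + 1*(-20))*485 = (57 - 20)*485 = 37*485 = 17945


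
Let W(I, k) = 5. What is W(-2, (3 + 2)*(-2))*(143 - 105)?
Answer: 190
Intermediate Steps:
W(-2, (3 + 2)*(-2))*(143 - 105) = 5*(143 - 105) = 5*38 = 190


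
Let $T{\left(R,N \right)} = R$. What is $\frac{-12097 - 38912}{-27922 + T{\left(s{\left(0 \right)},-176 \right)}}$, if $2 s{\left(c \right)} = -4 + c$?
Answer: $\frac{17003}{9308} \approx 1.8267$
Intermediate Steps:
$s{\left(c \right)} = -2 + \frac{c}{2}$ ($s{\left(c \right)} = \frac{-4 + c}{2} = -2 + \frac{c}{2}$)
$\frac{-12097 - 38912}{-27922 + T{\left(s{\left(0 \right)},-176 \right)}} = \frac{-12097 - 38912}{-27922 + \left(-2 + \frac{1}{2} \cdot 0\right)} = - \frac{51009}{-27922 + \left(-2 + 0\right)} = - \frac{51009}{-27922 - 2} = - \frac{51009}{-27924} = \left(-51009\right) \left(- \frac{1}{27924}\right) = \frac{17003}{9308}$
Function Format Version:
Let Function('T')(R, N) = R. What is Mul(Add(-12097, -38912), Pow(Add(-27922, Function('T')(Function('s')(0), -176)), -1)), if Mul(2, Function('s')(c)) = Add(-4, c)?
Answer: Rational(17003, 9308) ≈ 1.8267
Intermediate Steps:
Function('s')(c) = Add(-2, Mul(Rational(1, 2), c)) (Function('s')(c) = Mul(Rational(1, 2), Add(-4, c)) = Add(-2, Mul(Rational(1, 2), c)))
Mul(Add(-12097, -38912), Pow(Add(-27922, Function('T')(Function('s')(0), -176)), -1)) = Mul(Add(-12097, -38912), Pow(Add(-27922, Add(-2, Mul(Rational(1, 2), 0))), -1)) = Mul(-51009, Pow(Add(-27922, Add(-2, 0)), -1)) = Mul(-51009, Pow(Add(-27922, -2), -1)) = Mul(-51009, Pow(-27924, -1)) = Mul(-51009, Rational(-1, 27924)) = Rational(17003, 9308)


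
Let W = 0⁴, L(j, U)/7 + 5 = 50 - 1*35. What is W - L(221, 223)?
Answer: -70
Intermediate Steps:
L(j, U) = 70 (L(j, U) = -35 + 7*(50 - 1*35) = -35 + 7*(50 - 35) = -35 + 7*15 = -35 + 105 = 70)
W = 0
W - L(221, 223) = 0 - 1*70 = 0 - 70 = -70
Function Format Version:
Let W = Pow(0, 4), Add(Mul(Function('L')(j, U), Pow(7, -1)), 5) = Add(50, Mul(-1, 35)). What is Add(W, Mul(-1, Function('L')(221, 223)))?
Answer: -70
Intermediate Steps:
Function('L')(j, U) = 70 (Function('L')(j, U) = Add(-35, Mul(7, Add(50, Mul(-1, 35)))) = Add(-35, Mul(7, Add(50, -35))) = Add(-35, Mul(7, 15)) = Add(-35, 105) = 70)
W = 0
Add(W, Mul(-1, Function('L')(221, 223))) = Add(0, Mul(-1, 70)) = Add(0, -70) = -70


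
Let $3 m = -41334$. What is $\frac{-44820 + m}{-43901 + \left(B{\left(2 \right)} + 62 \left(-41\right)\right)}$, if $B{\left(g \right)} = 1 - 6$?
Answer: $\frac{29299}{23224} \approx 1.2616$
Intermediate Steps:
$B{\left(g \right)} = -5$ ($B{\left(g \right)} = 1 - 6 = -5$)
$m = -13778$ ($m = \frac{1}{3} \left(-41334\right) = -13778$)
$\frac{-44820 + m}{-43901 + \left(B{\left(2 \right)} + 62 \left(-41\right)\right)} = \frac{-44820 - 13778}{-43901 + \left(-5 + 62 \left(-41\right)\right)} = - \frac{58598}{-43901 - 2547} = - \frac{58598}{-46448} = \left(-58598\right) \left(- \frac{1}{46448}\right) = \frac{29299}{23224}$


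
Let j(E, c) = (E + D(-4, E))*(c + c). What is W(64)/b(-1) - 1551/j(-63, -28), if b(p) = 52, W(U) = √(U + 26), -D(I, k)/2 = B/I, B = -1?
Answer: -1551/3556 + 3*√10/52 ≈ -0.25373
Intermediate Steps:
D(I, k) = 2/I (D(I, k) = -(-2)/I = 2/I)
W(U) = √(26 + U)
j(E, c) = 2*c*(-½ + E) (j(E, c) = (E + 2/(-4))*(c + c) = (E + 2*(-¼))*(2*c) = (E - ½)*(2*c) = (-½ + E)*(2*c) = 2*c*(-½ + E))
W(64)/b(-1) - 1551/j(-63, -28) = √(26 + 64)/52 - 1551*(-1/(28*(-1 + 2*(-63)))) = √90*(1/52) - 1551*(-1/(28*(-1 - 126))) = (3*√10)*(1/52) - 1551/((-28*(-127))) = 3*√10/52 - 1551/3556 = -1551/3556 + 3*√10/52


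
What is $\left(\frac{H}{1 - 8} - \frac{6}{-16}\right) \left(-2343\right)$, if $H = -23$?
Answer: $- \frac{480315}{56} \approx -8577.0$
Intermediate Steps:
$\left(\frac{H}{1 - 8} - \frac{6}{-16}\right) \left(-2343\right) = \left(- \frac{23}{1 - 8} - \frac{6}{-16}\right) \left(-2343\right) = \left(- \frac{23}{-7} - - \frac{3}{8}\right) \left(-2343\right) = \left(\left(-23\right) \left(- \frac{1}{7}\right) + \frac{3}{8}\right) \left(-2343\right) = \left(\frac{23}{7} + \frac{3}{8}\right) \left(-2343\right) = \frac{205}{56} \left(-2343\right) = - \frac{480315}{56}$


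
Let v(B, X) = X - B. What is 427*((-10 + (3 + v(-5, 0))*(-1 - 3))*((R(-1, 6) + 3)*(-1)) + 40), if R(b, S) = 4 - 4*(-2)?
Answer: 286090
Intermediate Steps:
R(b, S) = 12 (R(b, S) = 4 + 8 = 12)
427*((-10 + (3 + v(-5, 0))*(-1 - 3))*((R(-1, 6) + 3)*(-1)) + 40) = 427*((-10 + (3 + (0 - 1*(-5)))*(-1 - 3))*((12 + 3)*(-1)) + 40) = 427*((-10 + (3 + (0 + 5))*(-4))*(15*(-1)) + 40) = 427*((-10 + (3 + 5)*(-4))*(-15) + 40) = 427*((-10 + 8*(-4))*(-15) + 40) = 427*((-10 - 32)*(-15) + 40) = 427*(-42*(-15) + 40) = 427*(630 + 40) = 427*670 = 286090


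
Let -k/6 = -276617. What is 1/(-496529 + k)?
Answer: 1/1163173 ≈ 8.5972e-7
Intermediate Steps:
k = 1659702 (k = -6*(-276617) = 1659702)
1/(-496529 + k) = 1/(-496529 + 1659702) = 1/1163173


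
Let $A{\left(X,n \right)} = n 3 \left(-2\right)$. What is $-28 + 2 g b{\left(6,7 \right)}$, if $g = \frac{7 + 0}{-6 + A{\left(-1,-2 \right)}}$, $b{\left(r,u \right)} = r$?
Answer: $-14$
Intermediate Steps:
$A{\left(X,n \right)} = - 6 n$ ($A{\left(X,n \right)} = 3 n \left(-2\right) = - 6 n$)
$g = \frac{7}{6}$ ($g = \frac{7 + 0}{-6 - -12} = \frac{7}{-6 + 12} = \frac{7}{6} \approx 1.1667$)
$-28 + 2 g b{\left(6,7 \right)} = -28 + 2 \cdot \frac{7}{6} \cdot 6 = -28 + \frac{7}{3} \cdot 6 = -28 + 14 = -14$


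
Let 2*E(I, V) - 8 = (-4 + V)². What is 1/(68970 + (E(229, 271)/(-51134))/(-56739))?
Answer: 5802584052/400204222137737 ≈ 1.4499e-5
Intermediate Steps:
E(I, V) = 4 + (-4 + V)²/2
1/(68970 + (E(229, 271)/(-51134))/(-56739)) = 1/(68970 + ((4 + (-4 + 271)²/2)/(-51134))/(-56739)) = 1/(68970 + ((4 + (½)*267²)*(-1/51134))*(-1/56739)) = 1/(68970 + ((4 + (½)*71289)*(-1/51134))*(-1/56739)) = 1/(68970 + ((4 + 71289/2)*(-1/51134))*(-1/56739)) = 1/(68970 + ((71297/2)*(-1/51134))*(-1/56739)) = 1/(68970 - 71297/102268*(-1/56739)) = 1/(68970 + 71297/5802584052) = 1/(400204222137737/5802584052) = 5802584052/400204222137737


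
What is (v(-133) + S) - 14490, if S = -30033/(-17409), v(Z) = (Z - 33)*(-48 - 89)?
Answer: 47896367/5803 ≈ 8253.7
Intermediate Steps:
v(Z) = 4521 - 137*Z (v(Z) = (-33 + Z)*(-137) = 4521 - 137*Z)
S = 10011/5803 (S = -30033*(-1/17409) = 10011/5803 ≈ 1.7251)
(v(-133) + S) - 14490 = ((4521 - 137*(-133)) + 10011/5803) - 14490 = ((4521 + 18221) + 10011/5803) - 14490 = (22742 + 10011/5803) - 14490 = 131981837/5803 - 14490 = 47896367/5803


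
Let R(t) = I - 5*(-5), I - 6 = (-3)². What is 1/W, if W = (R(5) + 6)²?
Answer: 1/2116 ≈ 0.00047259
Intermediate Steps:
I = 15 (I = 6 + (-3)² = 6 + 9 = 15)
R(t) = 40 (R(t) = 15 - 5*(-5) = 15 + 25 = 40)
W = 2116 (W = (40 + 6)² = 46² = 2116)
1/W = 1/2116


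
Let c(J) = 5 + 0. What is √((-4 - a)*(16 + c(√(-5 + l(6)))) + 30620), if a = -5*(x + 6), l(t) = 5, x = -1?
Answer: √31061 ≈ 176.24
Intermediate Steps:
a = -25 (a = -5*(-1 + 6) = -5*5 = -25)
c(J) = 5
√((-4 - a)*(16 + c(√(-5 + l(6)))) + 30620) = √((-4 - 1*(-25))*(16 + 5) + 30620) = √((-4 + 25)*21 + 30620) = √(21*21 + 30620) = √(441 + 30620) = √31061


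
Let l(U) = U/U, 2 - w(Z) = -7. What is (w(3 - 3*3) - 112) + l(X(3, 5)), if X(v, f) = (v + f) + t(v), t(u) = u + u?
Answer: -102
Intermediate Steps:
t(u) = 2*u
w(Z) = 9 (w(Z) = 2 - 1*(-7) = 2 + 7 = 9)
X(v, f) = f + 3*v (X(v, f) = (v + f) + 2*v = (f + v) + 2*v = f + 3*v)
l(U) = 1
(w(3 - 3*3) - 112) + l(X(3, 5)) = (9 - 112) + 1 = -103 + 1 = -102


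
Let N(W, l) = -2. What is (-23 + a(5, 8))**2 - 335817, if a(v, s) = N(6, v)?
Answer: -335192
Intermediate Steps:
a(v, s) = -2
(-23 + a(5, 8))**2 - 335817 = (-23 - 2)**2 - 335817 = (-25)**2 - 335817 = 625 - 335817 = -335192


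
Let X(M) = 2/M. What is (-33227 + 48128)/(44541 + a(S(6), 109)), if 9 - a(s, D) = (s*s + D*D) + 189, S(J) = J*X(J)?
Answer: 14901/32476 ≈ 0.45883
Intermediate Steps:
S(J) = 2 (S(J) = J*(2/J) = 2)
a(s, D) = -180 - D² - s² (a(s, D) = 9 - ((s*s + D*D) + 189) = 9 - ((s² + D²) + 189) = 9 - ((D² + s²) + 189) = 9 - (189 + D² + s²) = 9 + (-189 - D² - s²) = -180 - D² - s²)
(-33227 + 48128)/(44541 + a(S(6), 109)) = (-33227 + 48128)/(44541 + (-180 - 1*109² - 1*2²)) = 14901/(44541 + (-180 - 1*11881 - 1*4)) = 14901/(44541 + (-180 - 11881 - 4)) = 14901/(44541 - 12065) = 14901/32476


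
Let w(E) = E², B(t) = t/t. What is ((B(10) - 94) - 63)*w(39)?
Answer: -237276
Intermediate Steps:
B(t) = 1
((B(10) - 94) - 63)*w(39) = ((1 - 94) - 63)*39² = (-93 - 63)*1521 = -156*1521 = -237276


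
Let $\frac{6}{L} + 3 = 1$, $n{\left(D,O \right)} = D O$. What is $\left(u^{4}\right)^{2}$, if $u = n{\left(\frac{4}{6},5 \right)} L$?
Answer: $100000000$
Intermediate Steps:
$L = -3$ ($L = \frac{6}{-3 + 1} = \frac{6}{-2} = 6 \left(- \frac{1}{2}\right) = -3$)
$u = -10$ ($u = \frac{4}{6} \cdot 5 \left(-3\right) = 4 \cdot \frac{1}{6} \cdot 5 \left(-3\right) = \frac{2}{3} \cdot 5 \left(-3\right) = \frac{10}{3} \left(-3\right) = -10$)
$\left(u^{4}\right)^{2} = \left(\left(-10\right)^{4}\right)^{2} = 10000^{2} = 100000000$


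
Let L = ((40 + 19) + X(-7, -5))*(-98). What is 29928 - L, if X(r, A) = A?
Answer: 35220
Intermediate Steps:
L = -5292 (L = ((40 + 19) - 5)*(-98) = (59 - 5)*(-98) = 54*(-98) = -5292)
29928 - L = 29928 - 1*(-5292) = 29928 + 5292 = 35220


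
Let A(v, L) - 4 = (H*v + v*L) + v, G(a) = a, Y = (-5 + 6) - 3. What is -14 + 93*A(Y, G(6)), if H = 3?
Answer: -1502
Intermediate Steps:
Y = -2 (Y = 1 - 3 = -2)
A(v, L) = 4 + 4*v + L*v (A(v, L) = 4 + ((3*v + v*L) + v) = 4 + ((3*v + L*v) + v) = 4 + (4*v + L*v) = 4 + 4*v + L*v)
-14 + 93*A(Y, G(6)) = -14 + 93*(4 + 4*(-2) + 6*(-2)) = -14 + 93*(4 - 8 - 12) = -14 + 93*(-16) = -14 - 1488 = -1502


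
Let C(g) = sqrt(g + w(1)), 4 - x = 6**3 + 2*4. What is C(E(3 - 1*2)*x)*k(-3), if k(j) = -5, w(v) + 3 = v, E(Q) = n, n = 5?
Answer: -5*I*sqrt(1102) ≈ -165.98*I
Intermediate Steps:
E(Q) = 5
w(v) = -3 + v
x = -220 (x = 4 - (6**3 + 2*4) = 4 - (216 + 8) = 4 - 1*224 = 4 - 224 = -220)
C(g) = sqrt(-2 + g) (C(g) = sqrt(g + (-3 + 1)) = sqrt(g - 2) = sqrt(-2 + g))
C(E(3 - 1*2)*x)*k(-3) = sqrt(-2 + 5*(-220))*(-5) = sqrt(-2 - 1100)*(-5) = sqrt(-1102)*(-5) = (I*sqrt(1102))*(-5) = -5*I*sqrt(1102)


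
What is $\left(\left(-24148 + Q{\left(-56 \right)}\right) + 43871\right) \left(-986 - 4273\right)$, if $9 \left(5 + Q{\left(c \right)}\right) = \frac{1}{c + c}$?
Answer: $- \frac{34842177479}{336} \approx -1.037 \cdot 10^{8}$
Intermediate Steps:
$Q{\left(c \right)} = -5 + \frac{1}{18 c}$ ($Q{\left(c \right)} = -5 + \frac{1}{9 \left(c + c\right)} = -5 + \frac{1}{9 \cdot 2 c} = -5 + \frac{\frac{1}{2} \frac{1}{c}}{9} = -5 + \frac{1}{18 c}$)
$\left(\left(-24148 + Q{\left(-56 \right)}\right) + 43871\right) \left(-986 - 4273\right) = \left(\left(-24148 - \left(5 - \frac{1}{18 \left(-56\right)}\right)\right) + 43871\right) \left(-986 - 4273\right) = \left(\left(-24148 + \left(-5 + \frac{1}{18} \left(- \frac{1}{56}\right)\right)\right) + 43871\right) \left(-5259\right) = \left(\left(-24148 - \frac{5041}{1008}\right) + 43871\right) \left(-5259\right) = \left(- \frac{24346225}{1008} + 43871\right) \left(-5259\right) = \frac{19875743}{1008} \left(-5259\right) = - \frac{34842177479}{336}$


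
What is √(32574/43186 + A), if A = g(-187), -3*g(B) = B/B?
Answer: 2*√441598443/64779 ≈ 0.64880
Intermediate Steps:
g(B) = -⅓ (g(B) = -B/(3*B) = -⅓*1 = -⅓)
A = -⅓ ≈ -0.33333
√(32574/43186 + A) = √(32574/43186 - ⅓) = √(32574*(1/43186) - ⅓) = √(16287/21593 - ⅓) = √(27268/64779) = 2*√441598443/64779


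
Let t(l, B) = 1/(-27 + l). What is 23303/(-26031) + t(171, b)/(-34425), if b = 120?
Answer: -38505885877/43013624400 ≈ -0.89520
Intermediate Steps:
23303/(-26031) + t(171, b)/(-34425) = 23303/(-26031) + 1/((-27 + 171)*(-34425)) = 23303*(-1/26031) - 1/34425/144 = -23303/26031 + (1/144)*(-1/34425) = -23303/26031 - 1/4957200 = -38505885877/43013624400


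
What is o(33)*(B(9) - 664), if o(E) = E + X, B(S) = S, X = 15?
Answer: -31440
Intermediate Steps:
o(E) = 15 + E (o(E) = E + 15 = 15 + E)
o(33)*(B(9) - 664) = (15 + 33)*(9 - 664) = 48*(-655) = -31440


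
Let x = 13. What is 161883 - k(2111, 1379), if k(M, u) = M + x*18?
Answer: 159538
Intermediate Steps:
k(M, u) = 234 + M (k(M, u) = M + 13*18 = M + 234 = 234 + M)
161883 - k(2111, 1379) = 161883 - (234 + 2111) = 161883 - 1*2345 = 161883 - 2345 = 159538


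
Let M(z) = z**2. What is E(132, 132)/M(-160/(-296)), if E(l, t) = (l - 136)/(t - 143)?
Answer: 1369/1100 ≈ 1.2445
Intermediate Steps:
E(l, t) = (-136 + l)/(-143 + t)
E(132, 132)/M(-160/(-296)) = ((-136 + 132)/(-143 + 132))/((-160/(-296))**2) = (-4/(-11))/((-160*(-1/296))**2) = (-1/11*(-4))/((20/37)**2) = 4/(11*(400/1369)) = (4/11)*(1369/400) = 1369/1100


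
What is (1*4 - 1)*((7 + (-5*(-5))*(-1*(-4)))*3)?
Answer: 963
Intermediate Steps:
(1*4 - 1)*((7 + (-5*(-5))*(-1*(-4)))*3) = (4 - 1)*((7 + 25*4)*3) = 3*((7 + 100)*3) = 3*(107*3) = 3*321 = 963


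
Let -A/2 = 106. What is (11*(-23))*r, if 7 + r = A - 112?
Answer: 83743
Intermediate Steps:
A = -212 (A = -2*106 = -212)
r = -331 (r = -7 + (-212 - 112) = -7 - 324 = -331)
(11*(-23))*r = (11*(-23))*(-331) = -253*(-331) = 83743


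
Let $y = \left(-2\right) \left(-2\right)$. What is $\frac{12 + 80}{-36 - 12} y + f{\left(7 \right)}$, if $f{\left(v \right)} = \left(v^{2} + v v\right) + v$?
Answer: $\frac{292}{3} \approx 97.333$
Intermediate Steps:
$y = 4$
$f{\left(v \right)} = v + 2 v^{2}$ ($f{\left(v \right)} = \left(v^{2} + v^{2}\right) + v = 2 v^{2} + v = v + 2 v^{2}$)
$\frac{12 + 80}{-36 - 12} y + f{\left(7 \right)} = \frac{12 + 80}{-36 - 12} \cdot 4 + 7 \left(1 + 2 \cdot 7\right) = \frac{92}{-48} \cdot 4 + 7 \left(1 + 14\right) = 92 \left(- \frac{1}{48}\right) 4 + 7 \cdot 15 = \left(- \frac{23}{12}\right) 4 + 105 = - \frac{23}{3} + 105 = \frac{292}{3}$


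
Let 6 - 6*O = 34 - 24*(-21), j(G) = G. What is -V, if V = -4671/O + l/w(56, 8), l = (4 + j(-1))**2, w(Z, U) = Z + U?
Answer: -449613/8512 ≈ -52.821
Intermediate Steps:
O = -266/3 (O = 1 - (34 - 24*(-21))/6 = 1 - (34 + 504)/6 = 1 - 1/6*538 = 1 - 269/3 = -266/3 ≈ -88.667)
w(Z, U) = U + Z
l = 9 (l = (4 - 1)**2 = 3**2 = 9)
V = 449613/8512 (V = -4671/(-266/3) + 9/(8 + 56) = -4671*(-3/266) + 9/64 = 14013/266 + 9*(1/64) = 14013/266 + 9/64 = 449613/8512 ≈ 52.821)
-V = -1*449613/8512 = -449613/8512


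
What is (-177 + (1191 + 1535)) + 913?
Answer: 3462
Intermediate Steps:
(-177 + (1191 + 1535)) + 913 = (-177 + 2726) + 913 = 2549 + 913 = 3462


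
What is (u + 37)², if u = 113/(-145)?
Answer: 27583504/21025 ≈ 1311.9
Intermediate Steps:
u = -113/145 (u = 113*(-1/145) = -113/145 ≈ -0.77931)
(u + 37)² = (-113/145 + 37)² = (5252/145)² = 27583504/21025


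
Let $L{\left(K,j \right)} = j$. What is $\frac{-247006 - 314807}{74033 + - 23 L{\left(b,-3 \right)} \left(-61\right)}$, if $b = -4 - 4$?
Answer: $- \frac{561813}{69824} \approx -8.0461$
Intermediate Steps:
$b = -8$ ($b = -4 - 4 = -8$)
$\frac{-247006 - 314807}{74033 + - 23 L{\left(b,-3 \right)} \left(-61\right)} = \frac{-247006 - 314807}{74033 + \left(-23\right) \left(-3\right) \left(-61\right)} = - \frac{561813}{74033 + 69 \left(-61\right)} = - \frac{561813}{74033 - 4209} = - \frac{561813}{69824}$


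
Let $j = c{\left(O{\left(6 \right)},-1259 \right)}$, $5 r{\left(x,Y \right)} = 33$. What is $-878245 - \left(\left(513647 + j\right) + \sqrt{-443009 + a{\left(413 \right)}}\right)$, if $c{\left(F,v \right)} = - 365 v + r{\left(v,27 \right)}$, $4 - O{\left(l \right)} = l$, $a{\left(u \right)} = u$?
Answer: $- \frac{9257168}{5} - 2 i \sqrt{110649} \approx -1.8514 \cdot 10^{6} - 665.28 i$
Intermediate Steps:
$O{\left(l \right)} = 4 - l$
$r{\left(x,Y \right)} = \frac{33}{5}$ ($r{\left(x,Y \right)} = \frac{1}{5} \cdot 33 = \frac{33}{5}$)
$c{\left(F,v \right)} = \frac{33}{5} - 365 v$ ($c{\left(F,v \right)} = - 365 v + \frac{33}{5} = \frac{33}{5} - 365 v$)
$j = \frac{2297708}{5}$ ($j = \frac{33}{5} - -459535 = \frac{33}{5} + 459535 = \frac{2297708}{5} \approx 4.5954 \cdot 10^{5}$)
$-878245 - \left(\left(513647 + j\right) + \sqrt{-443009 + a{\left(413 \right)}}\right) = -878245 - \left(\left(513647 + \frac{2297708}{5}\right) + \sqrt{-443009 + 413}\right) = -878245 - \left(\frac{4865943}{5} + \sqrt{-442596}\right) = -878245 - \left(\frac{4865943}{5} + 2 i \sqrt{110649}\right) = - \frac{9257168}{5} - 2 i \sqrt{110649}$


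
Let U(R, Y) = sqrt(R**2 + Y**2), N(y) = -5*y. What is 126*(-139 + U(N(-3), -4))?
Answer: -17514 + 126*sqrt(241) ≈ -15558.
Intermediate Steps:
126*(-139 + U(N(-3), -4)) = 126*(-139 + sqrt((-5*(-3))**2 + (-4)**2)) = 126*(-139 + sqrt(15**2 + 16)) = 126*(-139 + sqrt(225 + 16)) = 126*(-139 + sqrt(241)) = -17514 + 126*sqrt(241)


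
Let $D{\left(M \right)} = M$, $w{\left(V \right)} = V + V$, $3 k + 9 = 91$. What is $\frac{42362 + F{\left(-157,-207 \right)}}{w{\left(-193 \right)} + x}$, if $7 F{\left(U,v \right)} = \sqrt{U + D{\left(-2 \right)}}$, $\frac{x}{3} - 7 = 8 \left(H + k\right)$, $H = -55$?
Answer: $- \frac{42362}{1029} - \frac{i \sqrt{159}}{7203} \approx -41.168 - 0.0017506 i$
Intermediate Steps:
$k = \frac{82}{3}$ ($k = -3 + \frac{1}{3} \cdot 91 = -3 + \frac{91}{3} = \frac{82}{3} \approx 27.333$)
$w{\left(V \right)} = 2 V$
$x = -643$ ($x = 21 + 3 \cdot 8 \left(-55 + \frac{82}{3}\right) = 21 + 3 \cdot 8 \left(- \frac{83}{3}\right) = 21 + 3 \left(- \frac{664}{3}\right) = 21 - 664 = -643$)
$F{\left(U,v \right)} = \frac{\sqrt{-2 + U}}{7}$ ($F{\left(U,v \right)} = \frac{\sqrt{U - 2}}{7} = \frac{\sqrt{-2 + U}}{7}$)
$\frac{42362 + F{\left(-157,-207 \right)}}{w{\left(-193 \right)} + x} = \frac{42362 + \frac{\sqrt{-2 - 157}}{7}}{2 \left(-193\right) - 643} = \frac{42362 + \frac{\sqrt{-159}}{7}}{-386 - 643} = \frac{42362 + \frac{i \sqrt{159}}{7}}{-1029} = \left(42362 + \frac{i \sqrt{159}}{7}\right) \left(- \frac{1}{1029}\right) = - \frac{42362}{1029} - \frac{i \sqrt{159}}{7203}$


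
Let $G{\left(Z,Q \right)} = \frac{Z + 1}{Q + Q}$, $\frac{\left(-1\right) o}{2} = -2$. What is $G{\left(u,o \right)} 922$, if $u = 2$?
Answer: $\frac{1383}{4} \approx 345.75$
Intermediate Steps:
$o = 4$ ($o = \left(-2\right) \left(-2\right) = 4$)
$G{\left(Z,Q \right)} = \frac{1 + Z}{2 Q}$
$G{\left(u,o \right)} 922 = \frac{1 + 2}{2 \cdot 4} \cdot 922 = \frac{1}{2} \cdot \frac{1}{4} \cdot 3 \cdot 922 = \frac{3}{8} \cdot 922 = \frac{1383}{4}$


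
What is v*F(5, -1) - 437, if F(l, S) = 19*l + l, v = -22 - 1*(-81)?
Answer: 5463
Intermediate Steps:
v = 59 (v = -22 + 81 = 59)
F(l, S) = 20*l
v*F(5, -1) - 437 = 59*(20*5) - 437 = 59*100 - 437 = 5900 - 437 = 5463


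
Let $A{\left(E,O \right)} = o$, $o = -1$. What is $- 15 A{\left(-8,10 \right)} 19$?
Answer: $285$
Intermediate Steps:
$A{\left(E,O \right)} = -1$
$- 15 A{\left(-8,10 \right)} 19 = \left(-15\right) \left(-1\right) 19 = 15 \cdot 19 = 285$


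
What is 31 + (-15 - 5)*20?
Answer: -369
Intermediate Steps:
31 + (-15 - 5)*20 = 31 - 20*20 = 31 - 400 = -369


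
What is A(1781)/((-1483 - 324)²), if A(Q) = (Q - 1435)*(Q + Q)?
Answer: 94804/251173 ≈ 0.37745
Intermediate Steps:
A(Q) = 2*Q*(-1435 + Q) (A(Q) = (-1435 + Q)*(2*Q) = 2*Q*(-1435 + Q))
A(1781)/((-1483 - 324)²) = (2*1781*(-1435 + 1781))/((-1483 - 324)²) = (2*1781*346)/((-1807)²) = 1232452/3265249 = 1232452*(1/3265249) = 94804/251173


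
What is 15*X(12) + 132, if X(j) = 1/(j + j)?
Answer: 1061/8 ≈ 132.63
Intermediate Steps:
X(j) = 1/(2*j)
15*X(12) + 132 = 15*((1/2)/12) + 132 = 15*((1/2)*(1/12)) + 132 = 15*(1/24) + 132 = 5/8 + 132 = 1061/8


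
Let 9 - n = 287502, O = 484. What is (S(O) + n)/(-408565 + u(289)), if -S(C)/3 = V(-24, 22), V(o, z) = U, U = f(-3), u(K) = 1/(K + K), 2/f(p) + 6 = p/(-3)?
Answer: 830851302/1180752845 ≈ 0.70366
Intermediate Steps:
f(p) = 2/(-6 - p/3) (f(p) = 2/(-6 + p/(-3)) = 2/(-6 + p*(-1/3)) = 2/(-6 - p/3))
u(K) = 1/(2*K)
U = -2/5 (U = -6/(18 - 3) = -6/15 = -6*1/15 = -2/5 ≈ -0.40000)
n = -287493 (n = 9 - 1*287502 = 9 - 287502 = -287493)
V(o, z) = -2/5
S(C) = 6/5 (S(C) = -3*(-2/5) = 6/5)
(S(O) + n)/(-408565 + u(289)) = (6/5 - 287493)/(-408565 + (1/2)/289) = -1437459/(5*(-408565 + (1/2)*(1/289))) = -1437459/(5*(-408565 + 1/578)) = -1437459/(5*(-236150569/578)) = -1437459/5*(-578/236150569) = 830851302/1180752845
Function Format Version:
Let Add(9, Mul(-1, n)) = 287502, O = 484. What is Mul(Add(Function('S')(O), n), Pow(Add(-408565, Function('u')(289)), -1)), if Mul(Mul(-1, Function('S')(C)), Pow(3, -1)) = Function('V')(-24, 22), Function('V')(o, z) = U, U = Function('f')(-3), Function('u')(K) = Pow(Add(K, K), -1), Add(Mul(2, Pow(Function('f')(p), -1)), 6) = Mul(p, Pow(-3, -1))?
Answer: Rational(830851302, 1180752845) ≈ 0.70366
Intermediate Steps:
Function('f')(p) = Mul(2, Pow(Add(-6, Mul(Rational(-1, 3), p)), -1)) (Function('f')(p) = Mul(2, Pow(Add(-6, Mul(p, Pow(-3, -1))), -1)) = Mul(2, Pow(Add(-6, Mul(p, Rational(-1, 3))), -1)) = Mul(2, Pow(Add(-6, Mul(Rational(-1, 3), p)), -1)))
Function('u')(K) = Mul(Rational(1, 2), Pow(K, -1)) (Function('u')(K) = Pow(Mul(2, K), -1) = Mul(Rational(1, 2), Pow(K, -1)))
U = Rational(-2, 5) (U = Mul(-6, Pow(Add(18, -3), -1)) = Mul(-6, Pow(15, -1)) = Mul(-6, Rational(1, 15)) = Rational(-2, 5) ≈ -0.40000)
n = -287493 (n = Add(9, Mul(-1, 287502)) = Add(9, -287502) = -287493)
Function('V')(o, z) = Rational(-2, 5)
Function('S')(C) = Rational(6, 5) (Function('S')(C) = Mul(-3, Rational(-2, 5)) = Rational(6, 5))
Mul(Add(Function('S')(O), n), Pow(Add(-408565, Function('u')(289)), -1)) = Mul(Add(Rational(6, 5), -287493), Pow(Add(-408565, Mul(Rational(1, 2), Pow(289, -1))), -1)) = Mul(Rational(-1437459, 5), Pow(Add(-408565, Mul(Rational(1, 2), Rational(1, 289))), -1)) = Mul(Rational(-1437459, 5), Pow(Add(-408565, Rational(1, 578)), -1)) = Mul(Rational(-1437459, 5), Pow(Rational(-236150569, 578), -1)) = Mul(Rational(-1437459, 5), Rational(-578, 236150569)) = Rational(830851302, 1180752845)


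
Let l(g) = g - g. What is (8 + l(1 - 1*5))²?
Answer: 64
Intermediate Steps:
l(g) = 0
(8 + l(1 - 1*5))² = (8 + 0)² = 8² = 64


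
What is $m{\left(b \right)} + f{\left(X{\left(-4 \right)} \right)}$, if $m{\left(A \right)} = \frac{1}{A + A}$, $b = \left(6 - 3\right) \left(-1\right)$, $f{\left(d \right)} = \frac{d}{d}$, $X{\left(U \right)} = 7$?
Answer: $\frac{5}{6} \approx 0.83333$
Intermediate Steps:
$f{\left(d \right)} = 1$
$b = -3$ ($b = 3 \left(-1\right) = -3$)
$m{\left(A \right)} = \frac{1}{2 A}$
$m{\left(b \right)} + f{\left(X{\left(-4 \right)} \right)} = \frac{1}{2 \left(-3\right)} + 1 = \frac{1}{2} \left(- \frac{1}{3}\right) + 1 = - \frac{1}{6} + 1 = \frac{5}{6}$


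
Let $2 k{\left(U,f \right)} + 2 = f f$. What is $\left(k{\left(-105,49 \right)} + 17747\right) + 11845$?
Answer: $\frac{61583}{2} \approx 30792.0$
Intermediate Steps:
$k{\left(U,f \right)} = -1 + \frac{f^{2}}{2}$ ($k{\left(U,f \right)} = -1 + \frac{f f}{2} = -1 + \frac{f^{2}}{2}$)
$\left(k{\left(-105,49 \right)} + 17747\right) + 11845 = \left(\left(-1 + \frac{49^{2}}{2}\right) + 17747\right) + 11845 = \left(\left(-1 + \frac{1}{2} \cdot 2401\right) + 17747\right) + 11845 = \left(\left(-1 + \frac{2401}{2}\right) + 17747\right) + 11845 = \left(\frac{2399}{2} + 17747\right) + 11845 = \frac{37893}{2} + 11845 = \frac{61583}{2}$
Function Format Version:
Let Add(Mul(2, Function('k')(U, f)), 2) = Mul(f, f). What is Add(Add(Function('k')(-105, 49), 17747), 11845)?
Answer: Rational(61583, 2) ≈ 30792.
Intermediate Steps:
Function('k')(U, f) = Add(-1, Mul(Rational(1, 2), Pow(f, 2))) (Function('k')(U, f) = Add(-1, Mul(Rational(1, 2), Mul(f, f))) = Add(-1, Mul(Rational(1, 2), Pow(f, 2))))
Add(Add(Function('k')(-105, 49), 17747), 11845) = Add(Add(Add(-1, Mul(Rational(1, 2), Pow(49, 2))), 17747), 11845) = Add(Add(Add(-1, Mul(Rational(1, 2), 2401)), 17747), 11845) = Add(Add(Add(-1, Rational(2401, 2)), 17747), 11845) = Add(Add(Rational(2399, 2), 17747), 11845) = Add(Rational(37893, 2), 11845) = Rational(61583, 2)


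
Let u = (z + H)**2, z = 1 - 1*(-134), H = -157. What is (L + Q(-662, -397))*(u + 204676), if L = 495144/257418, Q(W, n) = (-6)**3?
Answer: -628098981280/14301 ≈ -4.3920e+7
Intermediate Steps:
Q(W, n) = -216
L = 27508/14301 (L = 495144*(1/257418) = 27508/14301 ≈ 1.9235)
z = 135 (z = 1 + 134 = 135)
u = 484 (u = (135 - 157)**2 = (-22)**2 = 484)
(L + Q(-662, -397))*(u + 204676) = (27508/14301 - 216)*(484 + 204676) = -3061508/14301*205160 = -628098981280/14301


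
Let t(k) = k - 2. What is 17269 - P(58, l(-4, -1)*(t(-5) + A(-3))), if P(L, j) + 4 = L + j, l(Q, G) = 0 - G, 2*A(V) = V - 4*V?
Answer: 34435/2 ≈ 17218.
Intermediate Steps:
A(V) = -3*V/2 (A(V) = (V - 4*V)/2 = (-3*V)/2 = -3*V/2)
t(k) = -2 + k
l(Q, G) = -G
P(L, j) = -4 + L + j (P(L, j) = -4 + (L + j) = -4 + L + j)
17269 - P(58, l(-4, -1)*(t(-5) + A(-3))) = 17269 - (-4 + 58 + (-1*(-1))*((-2 - 5) - 3/2*(-3))) = 17269 - (-4 + 58 + 1*(-7 + 9/2)) = 17269 - (-4 + 58 + 1*(-5/2)) = 17269 - (-4 + 58 - 5/2) = 17269 - 1*103/2 = 17269 - 103/2 = 34435/2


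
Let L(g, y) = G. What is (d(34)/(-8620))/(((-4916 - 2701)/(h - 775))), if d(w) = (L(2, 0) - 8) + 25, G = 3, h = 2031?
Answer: 1256/3282927 ≈ 0.00038259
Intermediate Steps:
L(g, y) = 3
d(w) = 20 (d(w) = (3 - 8) + 25 = -5 + 25 = 20)
(d(34)/(-8620))/(((-4916 - 2701)/(h - 775))) = (20/(-8620))/(((-4916 - 2701)/(2031 - 775))) = (20*(-1/8620))/((-7617/1256)) = -1/(431*((-7617*1/1256))) = -1/(431*(-7617/1256)) = -1/431*(-1256/7617) = 1256/3282927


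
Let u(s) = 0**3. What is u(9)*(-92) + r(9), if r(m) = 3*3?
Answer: 9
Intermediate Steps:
r(m) = 9
u(s) = 0
u(9)*(-92) + r(9) = 0*(-92) + 9 = 0 + 9 = 9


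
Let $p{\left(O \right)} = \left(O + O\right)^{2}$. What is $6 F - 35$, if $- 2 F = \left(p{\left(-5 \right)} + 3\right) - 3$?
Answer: $-335$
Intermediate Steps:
$p{\left(O \right)} = 4 O^{2}$ ($p{\left(O \right)} = \left(2 O\right)^{2} = 4 O^{2}$)
$F = -50$ ($F = - \frac{\left(4 \left(-5\right)^{2} + 3\right) - 3}{2} = - \frac{\left(4 \cdot 25 + 3\right) - 3}{2} = - \frac{\left(100 + 3\right) - 3}{2} = - \frac{103 - 3}{2} = \left(- \frac{1}{2}\right) 100 = -50$)
$6 F - 35 = 6 \left(-50\right) - 35 = -300 - 35 = -335$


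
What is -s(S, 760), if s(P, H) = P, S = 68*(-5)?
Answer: 340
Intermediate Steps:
S = -340
-s(S, 760) = -1*(-340) = 340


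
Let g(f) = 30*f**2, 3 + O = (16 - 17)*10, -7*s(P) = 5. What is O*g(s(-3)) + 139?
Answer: -2939/49 ≈ -59.980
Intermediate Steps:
s(P) = -5/7 (s(P) = -1/7*5 = -5/7)
O = -13 (O = -3 + (16 - 17)*10 = -3 - 1*10 = -3 - 10 = -13)
O*g(s(-3)) + 139 = -390*(-5/7)**2 + 139 = -390*25/49 + 139 = -13*750/49 + 139 = -9750/49 + 139 = -2939/49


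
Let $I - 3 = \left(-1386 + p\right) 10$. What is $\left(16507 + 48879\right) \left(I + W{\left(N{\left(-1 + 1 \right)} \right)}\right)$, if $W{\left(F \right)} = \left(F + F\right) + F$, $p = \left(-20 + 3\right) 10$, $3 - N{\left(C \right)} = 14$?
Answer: $-1019367740$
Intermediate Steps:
$N{\left(C \right)} = -11$ ($N{\left(C \right)} = 3 - 14 = -11$)
$p = -170$ ($p = \left(-17\right) 10 = -170$)
$W{\left(F \right)} = 3 F$ ($W{\left(F \right)} = 2 F + F = 3 F$)
$I = -15557$ ($I = 3 + \left(-1386 - 170\right) 10 = 3 - 15560 = -15557$)
$\left(16507 + 48879\right) \left(I + W{\left(N{\left(-1 + 1 \right)} \right)}\right) = \left(16507 + 48879\right) \left(-15557 + 3 \left(-11\right)\right) = 65386 \left(-15557 - 33\right) = 65386 \left(-15590\right) = -1019367740$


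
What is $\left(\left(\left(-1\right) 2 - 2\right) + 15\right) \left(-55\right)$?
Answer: $-605$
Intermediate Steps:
$\left(\left(\left(-1\right) 2 - 2\right) + 15\right) \left(-55\right) = \left(\left(-2 - 2\right) + 15\right) \left(-55\right) = \left(-4 + 15\right) \left(-55\right) = 11 \left(-55\right) = -605$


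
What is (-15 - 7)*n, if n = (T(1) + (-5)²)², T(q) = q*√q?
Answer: -14872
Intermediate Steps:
T(q) = q^(3/2)
n = 676 (n = (1^(3/2) + (-5)²)² = (1 + 25)² = 26² = 676)
(-15 - 7)*n = (-15 - 7)*676 = -22*676 = -14872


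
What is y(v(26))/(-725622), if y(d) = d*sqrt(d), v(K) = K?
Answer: -13*sqrt(26)/362811 ≈ -0.00018270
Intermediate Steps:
y(d) = d**(3/2)
y(v(26))/(-725622) = 26**(3/2)/(-725622) = (26*sqrt(26))*(-1/725622) = -13*sqrt(26)/362811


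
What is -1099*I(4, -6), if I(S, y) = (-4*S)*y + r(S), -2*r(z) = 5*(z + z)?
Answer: -83524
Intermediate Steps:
r(z) = -5*z (r(z) = -5*(z + z)/2 = -5*2*z/2 = -5*z)
I(S, y) = -5*S - 4*S*y (I(S, y) = (-4*S)*y - 5*S = -4*S*y - 5*S = -5*S - 4*S*y)
-1099*I(4, -6) = -4396*(-5 - 4*(-6)) = -4396*(-5 + 24) = -4396*19 = -1099*76 = -83524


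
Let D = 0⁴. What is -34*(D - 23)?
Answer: 782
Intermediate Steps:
D = 0
-34*(D - 23) = -34*(0 - 23) = -34*(-23) = 782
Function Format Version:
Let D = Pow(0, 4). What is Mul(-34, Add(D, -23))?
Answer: 782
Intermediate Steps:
D = 0
Mul(-34, Add(D, -23)) = Mul(-34, Add(0, -23)) = Mul(-34, -23) = 782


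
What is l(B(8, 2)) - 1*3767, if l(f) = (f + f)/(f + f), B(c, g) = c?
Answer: -3766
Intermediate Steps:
l(f) = 1 (l(f) = (2*f)/((2*f)) = (2*f)*(1/(2*f)) = 1)
l(B(8, 2)) - 1*3767 = 1 - 1*3767 = 1 - 3767 = -3766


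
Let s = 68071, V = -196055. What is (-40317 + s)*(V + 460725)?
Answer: 7345651180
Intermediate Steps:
(-40317 + s)*(V + 460725) = (-40317 + 68071)*(-196055 + 460725) = 27754*264670 = 7345651180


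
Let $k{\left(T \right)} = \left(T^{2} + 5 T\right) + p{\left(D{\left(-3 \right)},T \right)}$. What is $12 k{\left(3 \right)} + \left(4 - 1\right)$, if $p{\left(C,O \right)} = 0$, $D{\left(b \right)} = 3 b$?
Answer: $291$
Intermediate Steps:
$k{\left(T \right)} = T^{2} + 5 T$ ($k{\left(T \right)} = \left(T^{2} + 5 T\right) + 0 = T^{2} + 5 T$)
$12 k{\left(3 \right)} + \left(4 - 1\right) = 12 \cdot 3 \left(5 + 3\right) + \left(4 - 1\right) = 12 \cdot 3 \cdot 8 + 3 = 12 \cdot 24 + 3 = 288 + 3 = 291$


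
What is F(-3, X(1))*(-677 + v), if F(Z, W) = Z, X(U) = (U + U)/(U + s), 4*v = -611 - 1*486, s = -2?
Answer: 11415/4 ≈ 2853.8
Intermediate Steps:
v = -1097/4 (v = (-611 - 1*486)/4 = (-611 - 486)/4 = (¼)*(-1097) = -1097/4 ≈ -274.25)
X(U) = 2*U/(-2 + U) (X(U) = (U + U)/(U - 2) = (2*U)/(-2 + U) = 2*U/(-2 + U))
F(-3, X(1))*(-677 + v) = -3*(-677 - 1097/4) = -3*(-3805/4) = 11415/4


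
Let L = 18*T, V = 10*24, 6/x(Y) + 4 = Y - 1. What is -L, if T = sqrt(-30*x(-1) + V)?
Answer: -54*sqrt(30) ≈ -295.77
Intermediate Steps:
x(Y) = 6/(-5 + Y) (x(Y) = 6/(-4 + (Y - 1)) = 6/(-4 + (-1 + Y)) = 6/(-5 + Y))
V = 240
T = 3*sqrt(30) (T = sqrt(-180/(-5 - 1) + 240) = sqrt(-180/(-6) + 240) = sqrt(-180*(-1)/6 + 240) = sqrt(-30*(-1) + 240) = sqrt(30 + 240) = sqrt(270) = 3*sqrt(30) ≈ 16.432)
L = 54*sqrt(30) (L = 18*(3*sqrt(30)) = 54*sqrt(30) ≈ 295.77)
-L = -54*sqrt(30)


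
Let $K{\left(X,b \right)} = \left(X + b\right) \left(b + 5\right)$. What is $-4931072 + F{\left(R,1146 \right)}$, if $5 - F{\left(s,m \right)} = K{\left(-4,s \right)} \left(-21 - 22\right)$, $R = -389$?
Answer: $1558149$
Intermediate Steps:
$K{\left(X,b \right)} = \left(5 + b\right) \left(X + b\right)$ ($K{\left(X,b \right)} = \left(X + b\right) \left(5 + b\right) = \left(5 + b\right) \left(X + b\right)$)
$F{\left(s,m \right)} = -855 + 43 s + 43 s^{2}$ ($F{\left(s,m \right)} = 5 - \left(s^{2} + 5 \left(-4\right) + 5 s - 4 s\right) \left(-21 - 22\right) = 5 - \left(s^{2} - 20 + 5 s - 4 s\right) \left(-43\right) = 5 - \left(-20 + s + s^{2}\right) \left(-43\right) = 5 - \left(860 - 43 s - 43 s^{2}\right) = 5 + \left(-860 + 43 s + 43 s^{2}\right) = -855 + 43 s + 43 s^{2}$)
$-4931072 + F{\left(R,1146 \right)} = -4931072 + \left(-855 + 43 \left(-389\right) + 43 \left(-389\right)^{2}\right) = -4931072 - -6489221 = -4931072 + 6489221 = 1558149$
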